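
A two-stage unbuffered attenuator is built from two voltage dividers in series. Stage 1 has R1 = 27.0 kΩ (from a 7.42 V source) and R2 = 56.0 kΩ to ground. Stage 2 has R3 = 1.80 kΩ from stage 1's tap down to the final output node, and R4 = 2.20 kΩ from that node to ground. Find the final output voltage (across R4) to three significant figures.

V_out ≈ 0.496 V

Stage 2 presents R3+R4 = 4.000 kΩ as a load on stage 1's tap.
Stage 1's lower leg becomes R2‖(R3+R4) = 3.733 kΩ, so V_mid = 7.42 × 3.733/30.73 = 0.9013 V.
Stage 2 is itself unloaded: V_out = V_mid × R4/(R3+R4) = 0.9013 × 2.20/4.000 = 0.496 V.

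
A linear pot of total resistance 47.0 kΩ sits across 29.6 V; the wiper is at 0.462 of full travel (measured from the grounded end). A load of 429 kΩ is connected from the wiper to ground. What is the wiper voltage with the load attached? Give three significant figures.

The wiper splits the pot into (1−α)R = 25.29 kΩ above and αR = 21.71 kΩ below.
Lower section ‖ load = 20.67 kΩ.
V_wiper = 29.6 × 20.67/(25.29 + 20.67) = 13.3 V.

V ≈ 13.3 V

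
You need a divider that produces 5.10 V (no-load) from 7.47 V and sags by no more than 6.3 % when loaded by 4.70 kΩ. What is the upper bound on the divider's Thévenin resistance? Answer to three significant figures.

Loading drop = R_th/(R_th + R_L) ≤ 0.0630, so R_th ≤ R_L · ε/(1−ε) = 4.70 kΩ × 0.0630/0.9370 = 316 Ω.
(Any R1, R2 with R2/(R1+R2) = 0.683 and R1‖R2 ≤ 316 Ω will meet the spec.)

R_th ≤ 316 Ω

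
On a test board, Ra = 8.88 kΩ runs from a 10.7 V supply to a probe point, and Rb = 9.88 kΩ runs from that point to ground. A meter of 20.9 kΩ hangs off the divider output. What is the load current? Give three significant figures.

Rb‖R_L = 6.709 kΩ; V_out = 10.7 × 6.709/15.59 = 4.605 V.
I_L = V_out / R_L = 4.605 / 20.9 kΩ = 0.220 mA.

I_L ≈ 0.220 mA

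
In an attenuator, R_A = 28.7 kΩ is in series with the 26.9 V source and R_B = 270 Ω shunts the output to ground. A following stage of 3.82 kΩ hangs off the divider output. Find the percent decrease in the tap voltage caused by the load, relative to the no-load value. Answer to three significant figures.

The divider's output (Thévenin) resistance is R_A‖R_B = 267.5 Ω.
Fractional drop under load = R_th/(R_th + R_L) = 267.5 / (267.5 + 3820) = 0.06544.
So the output falls by 6.54 %.

6.54 %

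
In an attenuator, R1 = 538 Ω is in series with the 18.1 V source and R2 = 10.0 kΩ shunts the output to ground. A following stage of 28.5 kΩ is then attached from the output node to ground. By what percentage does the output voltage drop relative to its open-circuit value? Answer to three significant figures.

1.76 %

The divider's output (Thévenin) resistance is R1‖R2 = 510.5 Ω.
Fractional drop under load = R_th/(R_th + R_L) = 510.5 / (510.5 + 28500) = 0.01760.
So the output falls by 1.76 %.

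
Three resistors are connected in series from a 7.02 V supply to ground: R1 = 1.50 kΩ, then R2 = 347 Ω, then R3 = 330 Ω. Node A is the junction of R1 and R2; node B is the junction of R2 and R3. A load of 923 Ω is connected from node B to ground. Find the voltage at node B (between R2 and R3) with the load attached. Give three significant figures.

At node B, R3 is in parallel with the load: R3‖R_L = 243.1 Ω.
Below node A the resistance is R2 + (R3‖R_L) = 590.1 Ω, so V_A = 7.02 × 590.1/2090 = 1.982 V.
Then V_B = V_A × (R3‖R_L)/(R2 + R3‖R_L) = 1.982 × 243.1/590.1 = 0.816 V.

V ≈ 0.816 V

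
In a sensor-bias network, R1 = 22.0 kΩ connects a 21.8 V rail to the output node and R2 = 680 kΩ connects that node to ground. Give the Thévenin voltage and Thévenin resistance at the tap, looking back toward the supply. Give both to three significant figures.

V_th = 21.1 V, R_th = 21.3 kΩ

V_th is the open-circuit tap voltage: 21.8 × 680/(22.0 + 680) = 21.1 V.
With the supply zeroed, R1 and R2 appear in parallel from the tap: R_th = R1‖R2 = (22.0 × 680)/702.0 = 21.3 kΩ.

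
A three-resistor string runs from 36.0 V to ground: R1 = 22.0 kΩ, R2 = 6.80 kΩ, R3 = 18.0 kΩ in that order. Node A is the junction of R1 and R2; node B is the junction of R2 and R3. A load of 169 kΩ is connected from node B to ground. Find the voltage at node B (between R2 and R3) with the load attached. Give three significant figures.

V ≈ 13.0 V

At node B, R3 is in parallel with the load: R3‖R_L = 16.27 kΩ.
Below node A the resistance is R2 + (R3‖R_L) = 23.07 kΩ, so V_A = 36.0 × 23.07/45.07 = 18.43 V.
Then V_B = V_A × (R3‖R_L)/(R2 + R3‖R_L) = 18.43 × 16.27/23.07 = 13.0 V.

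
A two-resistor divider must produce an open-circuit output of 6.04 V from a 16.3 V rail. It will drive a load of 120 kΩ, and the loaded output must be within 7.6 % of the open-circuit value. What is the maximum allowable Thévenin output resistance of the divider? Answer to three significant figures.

R_th ≤ 9.87 kΩ

Loading drop = R_th/(R_th + R_L) ≤ 0.0760, so R_th ≤ R_L · ε/(1−ε) = 120 kΩ × 0.0760/0.9240 = 9.87 kΩ.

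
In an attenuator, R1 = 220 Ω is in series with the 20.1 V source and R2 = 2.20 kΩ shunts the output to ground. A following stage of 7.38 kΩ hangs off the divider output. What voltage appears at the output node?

V_out ≈ 17.8 V

The load sits in parallel with R2: R2‖R_L = (2200 × 7380) / (2200 + 7380) = 1695 Ω.
V_out = 20.1 × 1695 / (220 + 1695) = 20.1 × 1695/1915 = 17.8 V.
(Unloaded it would have been 18.3 V.)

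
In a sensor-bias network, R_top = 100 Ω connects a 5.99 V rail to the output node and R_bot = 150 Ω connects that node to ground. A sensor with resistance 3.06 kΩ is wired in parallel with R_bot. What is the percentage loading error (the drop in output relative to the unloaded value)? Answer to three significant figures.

The divider's output (Thévenin) resistance is R_top‖R_bot = 60.00 Ω.
Fractional drop under load = R_th/(R_th + R_L) = 60.00 / (60.00 + 3060) = 0.01923.
So the output falls by 1.92 %.

1.92 %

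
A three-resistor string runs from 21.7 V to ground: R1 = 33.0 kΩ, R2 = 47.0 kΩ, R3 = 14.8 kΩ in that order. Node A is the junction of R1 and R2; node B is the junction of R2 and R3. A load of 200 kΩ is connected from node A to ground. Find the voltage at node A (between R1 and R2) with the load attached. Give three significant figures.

V ≈ 12.8 V

Below node A the series string R2+R3 = 61.80 kΩ sits in parallel with the 200 kΩ load: 47.21 kΩ.
V_A = 21.7 × 47.21/(33.0 + 47.21) = 12.8 V.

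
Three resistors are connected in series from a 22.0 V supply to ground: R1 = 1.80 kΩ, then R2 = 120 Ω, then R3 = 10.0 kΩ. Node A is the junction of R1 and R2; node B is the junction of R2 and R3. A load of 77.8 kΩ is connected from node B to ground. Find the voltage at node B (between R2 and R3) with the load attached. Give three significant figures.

At node B, R3 is in parallel with the load: R3‖R_L = 8861 Ω.
Below node A the resistance is R2 + (R3‖R_L) = 8981 Ω, so V_A = 22.0 × 8981/10780 = 18.33 V.
Then V_B = V_A × (R3‖R_L)/(R2 + R3‖R_L) = 18.33 × 8861/8981 = 18.1 V.

V ≈ 18.1 V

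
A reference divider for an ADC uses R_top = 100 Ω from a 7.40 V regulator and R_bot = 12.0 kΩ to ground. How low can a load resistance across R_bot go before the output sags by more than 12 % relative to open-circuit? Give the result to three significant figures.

R_L(min) ≈ 727 Ω

Output resistance R_th = R_top‖R_bot = (100 × 12000)/12100 = 99.17 Ω.
The fractional drop is R_th/(R_th + R_L); requiring this ≤ 0.120 gives R_L ≥ R_th(1/0.120 − 1) = 99.17 × 7.333 = 727 Ω.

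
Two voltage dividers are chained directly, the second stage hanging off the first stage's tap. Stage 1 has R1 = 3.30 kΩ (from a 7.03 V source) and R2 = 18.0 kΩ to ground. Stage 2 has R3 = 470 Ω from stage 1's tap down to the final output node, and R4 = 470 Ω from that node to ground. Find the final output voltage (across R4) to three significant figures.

V_out ≈ 0.749 V

Stage 2 presents R3+R4 = 940.0 Ω as a load on stage 1's tap.
Stage 1's lower leg becomes R2‖(R3+R4) = 893.3 Ω, so V_mid = 7.03 × 893.3/4193 = 1.498 V.
Stage 2 is itself unloaded: V_out = V_mid × R4/(R3+R4) = 1.498 × 470/940.0 = 0.749 V.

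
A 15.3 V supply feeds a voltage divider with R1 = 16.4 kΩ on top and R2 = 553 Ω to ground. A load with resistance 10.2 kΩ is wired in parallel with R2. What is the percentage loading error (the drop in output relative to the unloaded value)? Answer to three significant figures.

4.98 %

The divider's output (Thévenin) resistance is R1‖R2 = 535.0 Ω.
Fractional drop under load = R_th/(R_th + R_L) = 535.0 / (535.0 + 10200) = 0.04983.
So the output falls by 4.98 %.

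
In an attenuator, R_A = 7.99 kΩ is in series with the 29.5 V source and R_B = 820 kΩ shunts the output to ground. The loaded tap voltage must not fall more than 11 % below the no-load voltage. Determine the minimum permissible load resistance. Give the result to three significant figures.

R_L(min) ≈ 64.0 kΩ

Output resistance R_th = R_A‖R_B = (7.99 × 820)/828.0 = 7.913 kΩ.
The fractional drop is R_th/(R_th + R_L); requiring this ≤ 0.110 gives R_L ≥ R_th(1/0.110 − 1) = 7.913 × 8.091 = 64.0 kΩ.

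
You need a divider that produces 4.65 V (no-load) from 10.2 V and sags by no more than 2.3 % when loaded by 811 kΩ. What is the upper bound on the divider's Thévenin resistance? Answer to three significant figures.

Loading drop = R_th/(R_th + R_L) ≤ 0.0230, so R_th ≤ R_L · ε/(1−ε) = 811 kΩ × 0.0230/0.9770 = 19.1 kΩ.

R_th ≤ 19.1 kΩ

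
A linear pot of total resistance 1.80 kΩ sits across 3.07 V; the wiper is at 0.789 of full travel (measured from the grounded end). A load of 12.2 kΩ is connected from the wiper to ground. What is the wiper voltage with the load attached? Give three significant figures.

V ≈ 2.36 V

The wiper splits the pot into (1−α)R = 379.8 Ω above and αR = 1420 Ω below.
Lower section ‖ load = 1272 Ω.
V_wiper = 3.07 × 1272/(379.8 + 1272) = 2.36 V.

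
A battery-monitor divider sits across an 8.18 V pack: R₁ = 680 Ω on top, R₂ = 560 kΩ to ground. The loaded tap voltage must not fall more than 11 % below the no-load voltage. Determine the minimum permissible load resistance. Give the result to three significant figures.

Output resistance R_th = R₁‖R₂ = (680 × 560000)/560700 = 679.2 Ω.
The fractional drop is R_th/(R_th + R_L); requiring this ≤ 0.110 gives R_L ≥ R_th(1/0.110 − 1) = 679.2 × 8.091 = 5.50 kΩ.

R_L(min) ≈ 5.50 kΩ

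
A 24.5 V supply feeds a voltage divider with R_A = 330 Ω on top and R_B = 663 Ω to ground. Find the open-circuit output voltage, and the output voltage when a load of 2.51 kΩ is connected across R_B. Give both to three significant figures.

Unloaded: 16.4 V; loaded: 15.0 V

Open-circuit: V = 24.5 × 663/(330 + 663) = 16.4 V.
With the load, R_B becomes R_B‖R_L = 524.5 Ω, so V = 24.5 × 524.5/854.5 = 15.0 V.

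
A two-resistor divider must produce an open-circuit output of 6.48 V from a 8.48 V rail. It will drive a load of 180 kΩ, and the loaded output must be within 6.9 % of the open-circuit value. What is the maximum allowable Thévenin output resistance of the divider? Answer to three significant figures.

R_th ≤ 13.3 kΩ

Loading drop = R_th/(R_th + R_L) ≤ 0.0690, so R_th ≤ R_L · ε/(1−ε) = 180 kΩ × 0.0690/0.9310 = 13.3 kΩ.
(Any R1, R2 with R2/(R1+R2) = 0.764 and R1‖R2 ≤ 13.3 kΩ will meet the spec.)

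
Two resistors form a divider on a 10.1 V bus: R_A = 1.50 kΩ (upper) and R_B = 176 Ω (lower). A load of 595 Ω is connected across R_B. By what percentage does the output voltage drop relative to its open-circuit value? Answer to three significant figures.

Unloaded V = 10.1 × 176/1676 = 1.061 V.
Loaded: R_B‖R_L = 135.8 Ω, giving V = 10.1 × 135.8/1636 = 0.8386 V.
Drop = (1.061 − 0.8386) / 1.061 = 20.9 %.

20.9 %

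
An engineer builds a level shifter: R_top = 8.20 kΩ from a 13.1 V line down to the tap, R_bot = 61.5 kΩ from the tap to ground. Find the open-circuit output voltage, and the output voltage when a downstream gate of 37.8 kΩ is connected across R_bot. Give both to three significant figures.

Unloaded: 11.6 V; loaded: 9.70 V

Open-circuit: V = 13.1 × 61.5/(8.20 + 61.5) = 11.6 V.
With the load, R_bot becomes R_bot‖R_L = 23.41 kΩ, so V = 13.1 × 23.41/31.61 = 9.70 V.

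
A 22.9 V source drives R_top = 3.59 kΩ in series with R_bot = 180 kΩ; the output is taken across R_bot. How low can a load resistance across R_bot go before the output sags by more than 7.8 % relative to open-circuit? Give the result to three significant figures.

Output resistance R_th = R_top‖R_bot = (3.59 × 180)/183.6 = 3.520 kΩ.
The fractional drop is R_th/(R_th + R_L); requiring this ≤ 0.0780 gives R_L ≥ R_th(1/0.0780 − 1) = 3.520 × 11.82 = 41.6 kΩ.

R_L(min) ≈ 41.6 kΩ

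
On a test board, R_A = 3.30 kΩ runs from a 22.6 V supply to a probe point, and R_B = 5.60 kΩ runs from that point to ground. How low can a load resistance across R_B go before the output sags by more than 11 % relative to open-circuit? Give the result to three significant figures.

Output resistance R_th = R_A‖R_B = (3.30 × 5.60)/8.900 = 2.076 kΩ.
The fractional drop is R_th/(R_th + R_L); requiring this ≤ 0.110 gives R_L ≥ R_th(1/0.110 − 1) = 2.076 × 8.091 = 16.8 kΩ.

R_L(min) ≈ 16.8 kΩ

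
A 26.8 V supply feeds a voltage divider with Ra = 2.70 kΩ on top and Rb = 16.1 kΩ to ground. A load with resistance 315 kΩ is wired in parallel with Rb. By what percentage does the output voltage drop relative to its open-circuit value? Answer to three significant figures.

The divider's output (Thévenin) resistance is Ra‖Rb = 2.312 kΩ.
Fractional drop under load = R_th/(R_th + R_L) = 2.312 / (2.312 + 315) = 0.007287.
So the output falls by 0.729 %.

0.729 %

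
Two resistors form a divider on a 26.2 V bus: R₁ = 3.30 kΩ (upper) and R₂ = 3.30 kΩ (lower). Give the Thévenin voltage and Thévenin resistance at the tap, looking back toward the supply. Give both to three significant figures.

V_th is the open-circuit tap voltage: 26.2 × 3.30/(3.30 + 3.30) = 13.1 V.
With the supply zeroed, R₁ and R₂ appear in parallel from the tap: R_th = R₁‖R₂ = (3.30 × 3.30)/6.600 = 1.65 kΩ.

V_th = 13.1 V, R_th = 1.65 kΩ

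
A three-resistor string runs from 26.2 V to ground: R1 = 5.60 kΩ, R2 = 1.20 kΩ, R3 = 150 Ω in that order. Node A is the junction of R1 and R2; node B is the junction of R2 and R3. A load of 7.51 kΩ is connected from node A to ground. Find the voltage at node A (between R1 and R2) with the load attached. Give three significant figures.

Below node A the series string R2+R3 = 1350 Ω sits in parallel with the 7510 Ω load: 1144 Ω.
V_A = 26.2 × 1144/(5600 + 1144) = 4.45 V.

V ≈ 4.45 V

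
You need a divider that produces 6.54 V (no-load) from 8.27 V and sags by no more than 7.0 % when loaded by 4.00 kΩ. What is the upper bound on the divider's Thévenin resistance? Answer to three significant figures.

R_th ≤ 301 Ω

Loading drop = R_th/(R_th + R_L) ≤ 0.0700, so R_th ≤ R_L · ε/(1−ε) = 4.00 kΩ × 0.0700/0.9300 = 301 Ω.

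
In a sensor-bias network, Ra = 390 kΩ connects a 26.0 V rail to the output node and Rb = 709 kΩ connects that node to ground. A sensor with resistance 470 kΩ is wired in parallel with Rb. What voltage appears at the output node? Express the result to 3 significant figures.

The load sits in parallel with Rb: Rb‖R_L = (709 × 470) / (709 + 470) = 282.6 kΩ.
V_out = 26.0 × 282.6 / (390 + 282.6) = 26.0 × 282.6/672.6 = 10.9 V.

V_out ≈ 10.9 V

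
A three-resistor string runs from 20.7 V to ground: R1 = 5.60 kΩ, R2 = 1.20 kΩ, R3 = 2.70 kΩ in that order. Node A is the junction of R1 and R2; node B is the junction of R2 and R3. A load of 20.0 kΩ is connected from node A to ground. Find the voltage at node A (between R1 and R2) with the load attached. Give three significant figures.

V ≈ 7.62 V

Below node A the series string R2+R3 = 3.900 kΩ sits in parallel with the 20.0 kΩ load: 3.264 kΩ.
V_A = 20.7 × 3.264/(5.60 + 3.264) = 7.62 V.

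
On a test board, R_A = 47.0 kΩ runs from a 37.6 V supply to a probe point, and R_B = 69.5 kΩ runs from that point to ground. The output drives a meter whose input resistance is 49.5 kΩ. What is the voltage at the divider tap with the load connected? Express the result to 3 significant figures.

V_out ≈ 14.3 V

The load sits in parallel with R_B: R_B‖R_L = (69.5 × 49.5) / (69.5 + 49.5) = 28.91 kΩ.
V_out = 37.6 × 28.91 / (47.0 + 28.91) = 37.6 × 28.91/75.91 = 14.3 V.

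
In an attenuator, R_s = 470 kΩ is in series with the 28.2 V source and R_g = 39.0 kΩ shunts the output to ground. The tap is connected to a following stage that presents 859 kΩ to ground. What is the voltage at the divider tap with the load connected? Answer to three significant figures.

V_out ≈ 2.07 V

The load sits in parallel with R_g: R_g‖R_L = (39.0 × 859) / (39.0 + 859) = 37.31 kΩ.
V_out = 28.2 × 37.31 / (470 + 37.31) = 28.2 × 37.31/507.3 = 2.07 V.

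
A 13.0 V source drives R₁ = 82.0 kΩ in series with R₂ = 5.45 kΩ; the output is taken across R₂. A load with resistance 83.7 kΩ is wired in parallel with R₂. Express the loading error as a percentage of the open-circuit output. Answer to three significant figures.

5.75 %

The divider's output (Thévenin) resistance is R₁‖R₂ = 5.110 kΩ.
Fractional drop under load = R_th/(R_th + R_L) = 5.110 / (5.110 + 83.7) = 0.05754.
So the output falls by 5.75 %.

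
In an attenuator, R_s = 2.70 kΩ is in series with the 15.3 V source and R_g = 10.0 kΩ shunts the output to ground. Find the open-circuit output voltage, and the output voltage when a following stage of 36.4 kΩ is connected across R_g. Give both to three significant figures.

Unloaded: 12.0 V; loaded: 11.4 V

Open-circuit: V = 15.3 × 10.0/(2.70 + 10.0) = 12.0 V.
With the load, R_g becomes R_g‖R_L = 7.845 kΩ, so V = 15.3 × 7.845/10.54 = 11.4 V.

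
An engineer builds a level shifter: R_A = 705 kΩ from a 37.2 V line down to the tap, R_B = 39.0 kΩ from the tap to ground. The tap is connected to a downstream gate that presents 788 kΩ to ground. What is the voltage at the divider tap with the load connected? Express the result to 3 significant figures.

The load sits in parallel with R_B: R_B‖R_L = (39.0 × 788) / (39.0 + 788) = 37.16 kΩ.
V_out = 37.2 × 37.16 / (705 + 37.16) = 37.2 × 37.16/742.2 = 1.86 V.

V_out ≈ 1.86 V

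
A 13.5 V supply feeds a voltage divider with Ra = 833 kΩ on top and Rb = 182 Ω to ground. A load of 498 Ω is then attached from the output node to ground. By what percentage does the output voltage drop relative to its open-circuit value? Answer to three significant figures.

The divider's output (Thévenin) resistance is Ra‖Rb = 182.0 Ω.
Fractional drop under load = R_th/(R_th + R_L) = 182.0 / (182.0 + 498) = 0.2676.
So the output falls by 26.8 %.

26.8 %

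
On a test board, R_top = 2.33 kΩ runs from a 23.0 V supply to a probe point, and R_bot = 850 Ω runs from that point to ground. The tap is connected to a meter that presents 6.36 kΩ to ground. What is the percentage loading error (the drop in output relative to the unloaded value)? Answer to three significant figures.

8.92 %

The divider's output (Thévenin) resistance is R_top‖R_bot = 622.8 Ω.
Fractional drop under load = R_th/(R_th + R_L) = 622.8 / (622.8 + 6360) = 0.08919.
So the output falls by 8.92 %.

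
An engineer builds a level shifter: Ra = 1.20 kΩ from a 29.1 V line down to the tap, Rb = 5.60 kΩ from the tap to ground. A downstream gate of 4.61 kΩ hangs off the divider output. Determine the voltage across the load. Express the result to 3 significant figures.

The load sits in parallel with Rb: Rb‖R_L = (5.60 × 4.61) / (5.60 + 4.61) = 2.529 kΩ.
V_out = 29.1 × 2.529 / (1.20 + 2.529) = 29.1 × 2.529/3.729 = 19.7 V.

V_out ≈ 19.7 V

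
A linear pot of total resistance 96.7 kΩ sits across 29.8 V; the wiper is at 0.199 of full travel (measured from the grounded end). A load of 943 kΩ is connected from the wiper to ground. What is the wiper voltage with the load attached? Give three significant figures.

V ≈ 5.83 V

The wiper splits the pot into (1−α)R = 77.46 kΩ above and αR = 19.24 kΩ below.
Lower section ‖ load = 18.86 kΩ.
V_wiper = 29.8 × 18.86/(77.46 + 18.86) = 5.83 V.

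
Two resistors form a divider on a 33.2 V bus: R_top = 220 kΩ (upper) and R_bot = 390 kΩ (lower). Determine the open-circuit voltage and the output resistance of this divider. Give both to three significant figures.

V_th is the open-circuit tap voltage: 33.2 × 390/(220 + 390) = 21.2 V.
With the supply zeroed, R_top and R_bot appear in parallel from the tap: R_th = R_top‖R_bot = (220 × 390)/610.0 = 141 kΩ.

V_th = 21.2 V, R_th = 141 kΩ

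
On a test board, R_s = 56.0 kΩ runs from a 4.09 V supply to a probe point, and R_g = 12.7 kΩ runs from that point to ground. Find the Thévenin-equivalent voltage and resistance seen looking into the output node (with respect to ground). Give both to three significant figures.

V_th = 0.756 V, R_th = 10.4 kΩ

V_th is the open-circuit tap voltage: 4.09 × 12.7/(56.0 + 12.7) = 0.756 V.
With the supply zeroed, R_s and R_g appear in parallel from the tap: R_th = R_s‖R_g = (56.0 × 12.7)/68.70 = 10.4 kΩ.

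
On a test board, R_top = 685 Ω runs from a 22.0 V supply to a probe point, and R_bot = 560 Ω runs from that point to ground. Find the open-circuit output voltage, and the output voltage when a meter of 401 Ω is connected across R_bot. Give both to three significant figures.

Unloaded: 9.90 V; loaded: 5.60 V

Open-circuit: V = 22.0 × 560/(685 + 560) = 9.90 V.
With the load, R_bot becomes R_bot‖R_L = 233.7 Ω, so V = 22.0 × 233.7/918.7 = 5.60 V.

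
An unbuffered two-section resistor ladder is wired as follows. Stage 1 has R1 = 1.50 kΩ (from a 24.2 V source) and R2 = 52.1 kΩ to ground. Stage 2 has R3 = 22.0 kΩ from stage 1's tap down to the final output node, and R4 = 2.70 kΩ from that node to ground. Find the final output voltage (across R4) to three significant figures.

V_out ≈ 2.43 V

Stage 2 presents R3+R4 = 24.70 kΩ as a load on stage 1's tap.
Stage 1's lower leg becomes R2‖(R3+R4) = 16.76 kΩ, so V_mid = 24.2 × 16.76/18.26 = 22.21 V.
Stage 2 is itself unloaded: V_out = V_mid × R4/(R3+R4) = 22.21 × 2.70/24.70 = 2.43 V.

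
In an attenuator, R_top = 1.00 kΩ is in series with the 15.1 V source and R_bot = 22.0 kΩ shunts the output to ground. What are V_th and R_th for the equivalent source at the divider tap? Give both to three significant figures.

V_th = 14.4 V, R_th = 957 Ω

V_th is the open-circuit tap voltage: 15.1 × 22.0/(1.00 + 22.0) = 14.4 V.
With the supply zeroed, R_top and R_bot appear in parallel from the tap: R_th = R_top‖R_bot = (1.00 × 22.0)/23.00 = 957 Ω.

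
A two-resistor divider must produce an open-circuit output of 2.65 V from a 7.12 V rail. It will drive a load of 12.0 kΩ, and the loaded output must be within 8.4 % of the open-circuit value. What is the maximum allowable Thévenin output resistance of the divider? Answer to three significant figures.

R_th ≤ 1.10 kΩ

Loading drop = R_th/(R_th + R_L) ≤ 0.0840, so R_th ≤ R_L · ε/(1−ε) = 12.0 kΩ × 0.0840/0.9160 = 1.10 kΩ.
(Any R1, R2 with R2/(R1+R2) = 0.372 and R1‖R2 ≤ 1.10 kΩ will meet the spec.)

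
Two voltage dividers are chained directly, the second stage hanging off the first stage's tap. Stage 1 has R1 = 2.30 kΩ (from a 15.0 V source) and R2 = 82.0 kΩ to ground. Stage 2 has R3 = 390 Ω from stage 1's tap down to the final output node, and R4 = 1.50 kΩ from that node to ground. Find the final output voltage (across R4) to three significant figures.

V_out ≈ 5.30 V

Stage 2 presents R3+R4 = 1890 Ω as a load on stage 1's tap.
Stage 1's lower leg becomes R2‖(R3+R4) = 1847 Ω, so V_mid = 15.0 × 1847/4147 = 6.682 V.
Stage 2 is itself unloaded: V_out = V_mid × R4/(R3+R4) = 6.682 × 1500/1890 = 5.30 V.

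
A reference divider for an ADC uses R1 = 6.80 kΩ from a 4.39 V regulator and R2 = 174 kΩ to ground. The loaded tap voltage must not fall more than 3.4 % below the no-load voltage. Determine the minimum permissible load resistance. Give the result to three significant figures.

Output resistance R_th = R1‖R2 = (6.80 × 174)/180.8 = 6.544 kΩ.
The fractional drop is R_th/(R_th + R_L); requiring this ≤ 0.0340 gives R_L ≥ R_th(1/0.0340 − 1) = 6.544 × 28.41 = 186 kΩ.

R_L(min) ≈ 186 kΩ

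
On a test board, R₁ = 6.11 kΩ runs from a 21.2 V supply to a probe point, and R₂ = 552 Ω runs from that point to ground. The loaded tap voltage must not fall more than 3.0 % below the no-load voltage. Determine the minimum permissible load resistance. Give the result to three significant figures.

Output resistance R_th = R₁‖R₂ = (6110 × 552)/6662 = 506.3 Ω.
The fractional drop is R_th/(R_th + R_L); requiring this ≤ 0.0300 gives R_L ≥ R_th(1/0.0300 − 1) = 506.3 × 32.33 = 16.4 kΩ.

R_L(min) ≈ 16.4 kΩ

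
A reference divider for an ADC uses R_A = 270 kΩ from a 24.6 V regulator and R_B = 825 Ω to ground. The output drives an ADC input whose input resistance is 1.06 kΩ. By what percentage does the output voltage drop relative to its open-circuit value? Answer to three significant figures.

43.7 %

Unloaded V = 24.6 × 825/270800 = 0.07494 V.
Loaded: R_B‖R_L = 463.9 Ω, giving V = 24.6 × 463.9/270500 = 0.04220 V.
Drop = (0.07494 − 0.04220) / 0.07494 = 43.7 %.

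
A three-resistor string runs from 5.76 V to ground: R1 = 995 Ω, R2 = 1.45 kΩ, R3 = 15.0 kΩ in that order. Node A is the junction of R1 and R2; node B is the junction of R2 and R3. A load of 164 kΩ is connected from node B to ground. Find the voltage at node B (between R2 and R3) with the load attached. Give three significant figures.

V ≈ 4.89 V

At node B, R3 is in parallel with the load: R3‖R_L = 13740 Ω.
Below node A the resistance is R2 + (R3‖R_L) = 15190 Ω, so V_A = 5.76 × 15190/16190 = 5.406 V.
Then V_B = V_A × (R3‖R_L)/(R2 + R3‖R_L) = 5.406 × 13740/15190 = 4.89 V.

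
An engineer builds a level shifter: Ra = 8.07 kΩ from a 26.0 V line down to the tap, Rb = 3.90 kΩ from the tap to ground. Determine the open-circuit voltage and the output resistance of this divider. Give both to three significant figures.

V_th is the open-circuit tap voltage: 26.0 × 3.90/(8.07 + 3.90) = 8.47 V.
With the supply zeroed, Ra and Rb appear in parallel from the tap: R_th = Ra‖Rb = (8.07 × 3.90)/11.97 = 2.63 kΩ.

V_th = 8.47 V, R_th = 2.63 kΩ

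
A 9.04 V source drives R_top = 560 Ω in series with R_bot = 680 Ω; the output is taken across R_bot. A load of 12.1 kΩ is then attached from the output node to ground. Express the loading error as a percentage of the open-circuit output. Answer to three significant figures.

The divider's output (Thévenin) resistance is R_top‖R_bot = 307.1 Ω.
Fractional drop under load = R_th/(R_th + R_L) = 307.1 / (307.1 + 12100) = 0.02475.
So the output falls by 2.48 %.

2.48 %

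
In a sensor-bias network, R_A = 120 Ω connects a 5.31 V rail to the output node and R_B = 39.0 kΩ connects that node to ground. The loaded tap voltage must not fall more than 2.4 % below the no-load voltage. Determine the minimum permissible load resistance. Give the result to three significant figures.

Output resistance R_th = R_A‖R_B = (120 × 39000)/39120 = 119.6 Ω.
The fractional drop is R_th/(R_th + R_L); requiring this ≤ 0.0240 gives R_L ≥ R_th(1/0.0240 − 1) = 119.6 × 40.67 = 4.87 kΩ.

R_L(min) ≈ 4.87 kΩ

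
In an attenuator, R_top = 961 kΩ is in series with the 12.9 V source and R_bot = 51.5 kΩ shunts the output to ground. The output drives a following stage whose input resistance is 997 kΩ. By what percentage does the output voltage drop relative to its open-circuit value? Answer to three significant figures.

4.67 %

The divider's output (Thévenin) resistance is R_top‖R_bot = 48.88 kΩ.
Fractional drop under load = R_th/(R_th + R_L) = 48.88 / (48.88 + 997) = 0.04674.
So the output falls by 4.67 %.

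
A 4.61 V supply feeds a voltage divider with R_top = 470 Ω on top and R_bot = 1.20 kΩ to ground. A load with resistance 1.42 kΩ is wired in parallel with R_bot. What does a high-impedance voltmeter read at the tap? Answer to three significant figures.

V_out ≈ 2.68 V

The load sits in parallel with R_bot: R_bot‖R_L = (1200 × 1420) / (1200 + 1420) = 650.4 Ω.
V_out = 4.61 × 650.4 / (470 + 650.4) = 4.61 × 650.4/1120 = 2.68 V.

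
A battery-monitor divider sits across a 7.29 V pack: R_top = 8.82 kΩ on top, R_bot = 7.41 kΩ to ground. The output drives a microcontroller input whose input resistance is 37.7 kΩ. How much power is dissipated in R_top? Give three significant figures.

P ≈ 2.08 mW

Total resistance from the source is R_top + (R_bot‖R_L) = 15.01 kΩ, so I = 7.29/15.01 kΩ = 0.4856 mA.
P = I²·R_top = (0.4856 mA)² × 8.82 kΩ = 2.08 mW.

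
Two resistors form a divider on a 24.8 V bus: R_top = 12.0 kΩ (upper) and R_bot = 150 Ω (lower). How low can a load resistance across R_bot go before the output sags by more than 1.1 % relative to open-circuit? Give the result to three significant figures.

Output resistance R_th = R_top‖R_bot = (12000 × 150)/12150 = 148.1 Ω.
The fractional drop is R_th/(R_th + R_L); requiring this ≤ 0.0110 gives R_L ≥ R_th(1/0.0110 − 1) = 148.1 × 89.91 = 13.3 kΩ.

R_L(min) ≈ 13.3 kΩ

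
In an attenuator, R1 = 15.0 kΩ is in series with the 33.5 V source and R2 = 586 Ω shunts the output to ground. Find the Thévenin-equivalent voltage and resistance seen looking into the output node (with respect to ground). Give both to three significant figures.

V_th = 1.26 V, R_th = 564 Ω

V_th is the open-circuit tap voltage: 33.5 × 586/(15000 + 586) = 1.26 V.
With the supply zeroed, R1 and R2 appear in parallel from the tap: R_th = R1‖R2 = (15000 × 586)/15590 = 564 Ω.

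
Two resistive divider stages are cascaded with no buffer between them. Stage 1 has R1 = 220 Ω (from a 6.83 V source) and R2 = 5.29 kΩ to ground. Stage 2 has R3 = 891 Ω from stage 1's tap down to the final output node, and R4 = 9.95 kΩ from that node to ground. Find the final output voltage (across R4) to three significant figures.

Stage 2 presents R3+R4 = 10840 Ω as a load on stage 1's tap.
Stage 1's lower leg becomes R2‖(R3+R4) = 3555 Ω, so V_mid = 6.83 × 3555/3775 = 6.432 V.
Stage 2 is itself unloaded: V_out = V_mid × R4/(R3+R4) = 6.432 × 9950/10840 = 5.90 V.

V_out ≈ 5.90 V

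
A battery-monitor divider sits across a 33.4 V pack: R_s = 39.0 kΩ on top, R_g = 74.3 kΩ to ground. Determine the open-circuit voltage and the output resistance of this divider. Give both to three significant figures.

V_th is the open-circuit tap voltage: 33.4 × 74.3/(39.0 + 74.3) = 21.9 V.
With the supply zeroed, R_s and R_g appear in parallel from the tap: R_th = R_s‖R_g = (39.0 × 74.3)/113.3 = 25.6 kΩ.

V_th = 21.9 V, R_th = 25.6 kΩ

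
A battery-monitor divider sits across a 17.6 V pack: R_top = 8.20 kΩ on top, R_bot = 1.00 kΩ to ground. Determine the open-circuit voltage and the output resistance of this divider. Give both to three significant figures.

V_th is the open-circuit tap voltage: 17.6 × 1.00/(8.20 + 1.00) = 1.91 V.
With the supply zeroed, R_top and R_bot appear in parallel from the tap: R_th = R_top‖R_bot = (8.20 × 1.00)/9.200 = 891 Ω.

V_th = 1.91 V, R_th = 891 Ω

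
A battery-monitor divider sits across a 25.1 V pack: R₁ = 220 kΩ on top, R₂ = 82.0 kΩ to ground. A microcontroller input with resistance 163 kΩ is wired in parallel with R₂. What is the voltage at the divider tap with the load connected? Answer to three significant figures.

V_out ≈ 4.99 V

The load sits in parallel with R₂: R₂‖R_L = (82.0 × 163) / (82.0 + 163) = 54.56 kΩ.
V_out = 25.1 × 54.56 / (220 + 54.56) = 25.1 × 54.56/274.6 = 4.99 V.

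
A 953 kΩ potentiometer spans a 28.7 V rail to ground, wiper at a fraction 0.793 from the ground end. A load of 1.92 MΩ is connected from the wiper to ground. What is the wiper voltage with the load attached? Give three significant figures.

The wiper splits the pot into (1−α)R = 197.3 kΩ above and αR = 755.7 kΩ below.
Lower section ‖ load = 542.3 kΩ.
V_wiper = 28.7 × 542.3/(197.3 + 542.3) = 21.0 V.

V ≈ 21.0 V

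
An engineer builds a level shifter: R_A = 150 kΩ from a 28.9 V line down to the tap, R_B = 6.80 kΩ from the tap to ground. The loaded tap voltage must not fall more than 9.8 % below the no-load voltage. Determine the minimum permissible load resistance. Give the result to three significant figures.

R_L(min) ≈ 59.9 kΩ

Output resistance R_th = R_A‖R_B = (150 × 6.80)/156.8 = 6.505 kΩ.
The fractional drop is R_th/(R_th + R_L); requiring this ≤ 0.0980 gives R_L ≥ R_th(1/0.0980 − 1) = 6.505 × 9.204 = 59.9 kΩ.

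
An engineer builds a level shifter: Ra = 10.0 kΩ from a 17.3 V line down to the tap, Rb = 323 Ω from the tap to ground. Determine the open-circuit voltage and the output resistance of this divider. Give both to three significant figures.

V_th is the open-circuit tap voltage: 17.3 × 323/(10000 + 323) = 0.541 V.
With the supply zeroed, Ra and Rb appear in parallel from the tap: R_th = Ra‖Rb = (10000 × 323)/10320 = 313 Ω.

V_th = 0.541 V, R_th = 313 Ω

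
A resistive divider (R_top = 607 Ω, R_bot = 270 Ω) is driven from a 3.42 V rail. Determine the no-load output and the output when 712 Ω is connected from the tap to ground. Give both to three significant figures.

Unloaded: 1.05 V; loaded: 0.834 V

Open-circuit: V = 3.42 × 270/(607 + 270) = 1.05 V.
With the load, R_bot becomes R_bot‖R_L = 195.8 Ω, so V = 3.42 × 195.8/802.8 = 0.834 V.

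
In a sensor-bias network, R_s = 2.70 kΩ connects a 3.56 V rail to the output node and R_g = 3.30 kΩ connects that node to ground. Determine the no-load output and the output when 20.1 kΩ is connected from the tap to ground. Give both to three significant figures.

Open-circuit: V = 3.56 × 3.30/(2.70 + 3.30) = 1.96 V.
With the load, R_g becomes R_g‖R_L = 2.835 kΩ, so V = 3.56 × 2.835/5.535 = 1.82 V.

Unloaded: 1.96 V; loaded: 1.82 V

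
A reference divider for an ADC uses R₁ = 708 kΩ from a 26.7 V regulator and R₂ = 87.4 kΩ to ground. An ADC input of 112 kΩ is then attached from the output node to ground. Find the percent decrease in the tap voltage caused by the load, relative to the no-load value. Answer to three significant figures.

41.0 %

The divider's output (Thévenin) resistance is R₁‖R₂ = 77.80 kΩ.
Fractional drop under load = R_th/(R_th + R_L) = 77.80 / (77.80 + 112) = 0.4099.
So the output falls by 41.0 %.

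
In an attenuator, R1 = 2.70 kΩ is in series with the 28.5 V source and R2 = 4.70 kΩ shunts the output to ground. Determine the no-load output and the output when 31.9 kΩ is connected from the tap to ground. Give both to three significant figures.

Open-circuit: V = 28.5 × 4.70/(2.70 + 4.70) = 18.1 V.
With the load, R2 becomes R2‖R_L = 4.096 kΩ, so V = 28.5 × 4.096/6.796 = 17.2 V.

Unloaded: 18.1 V; loaded: 17.2 V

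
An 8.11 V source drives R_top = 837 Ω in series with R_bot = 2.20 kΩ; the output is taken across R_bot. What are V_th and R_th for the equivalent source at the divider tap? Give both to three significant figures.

V_th = 5.87 V, R_th = 606 Ω

V_th is the open-circuit tap voltage: 8.11 × 2200/(837 + 2200) = 5.87 V.
With the supply zeroed, R_top and R_bot appear in parallel from the tap: R_th = R_top‖R_bot = (837 × 2200)/3037 = 606 Ω.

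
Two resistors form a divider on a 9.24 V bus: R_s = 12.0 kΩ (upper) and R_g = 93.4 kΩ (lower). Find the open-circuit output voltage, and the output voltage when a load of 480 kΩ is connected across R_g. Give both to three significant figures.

Open-circuit: V = 9.24 × 93.4/(12.0 + 93.4) = 8.19 V.
With the load, R_g becomes R_g‖R_L = 78.19 kΩ, so V = 9.24 × 78.19/90.19 = 8.01 V.

Unloaded: 8.19 V; loaded: 8.01 V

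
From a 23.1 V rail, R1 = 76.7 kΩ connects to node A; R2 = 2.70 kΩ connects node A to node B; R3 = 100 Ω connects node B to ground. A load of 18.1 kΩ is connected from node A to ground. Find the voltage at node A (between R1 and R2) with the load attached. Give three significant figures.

Below node A the series string R2+R3 = 2800 Ω sits in parallel with the 18100 Ω load: 2425 Ω.
V_A = 23.1 × 2425/(76700 + 2425) = 0.708 V.

V ≈ 0.708 V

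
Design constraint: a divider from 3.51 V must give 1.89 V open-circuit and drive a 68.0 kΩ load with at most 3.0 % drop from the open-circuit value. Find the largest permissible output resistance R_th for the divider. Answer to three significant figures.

R_th ≤ 2.10 kΩ

Loading drop = R_th/(R_th + R_L) ≤ 0.0300, so R_th ≤ R_L · ε/(1−ε) = 68.0 kΩ × 0.0300/0.9700 = 2.10 kΩ.
(Any R1, R2 with R2/(R1+R2) = 0.538 and R1‖R2 ≤ 2.10 kΩ will meet the spec.)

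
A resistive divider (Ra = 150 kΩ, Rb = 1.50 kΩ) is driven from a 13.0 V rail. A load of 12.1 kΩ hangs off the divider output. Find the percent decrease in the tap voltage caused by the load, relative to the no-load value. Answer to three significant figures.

10.9 %

Unloaded V = 13.0 × 1.50/151.5 = 0.12871 V.
Loaded: Rb‖R_L = 1.335 kΩ, giving V = 13.0 × 1.335/151.3 = 0.11464 V.
Drop = (0.12871 − 0.11464) / 0.12871 = 10.9 %.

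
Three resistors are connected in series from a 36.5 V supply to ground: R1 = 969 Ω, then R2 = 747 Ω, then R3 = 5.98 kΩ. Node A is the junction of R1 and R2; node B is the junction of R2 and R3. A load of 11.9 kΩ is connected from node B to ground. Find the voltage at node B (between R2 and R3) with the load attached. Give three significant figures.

V ≈ 25.5 V

At node B, R3 is in parallel with the load: R3‖R_L = 3980 Ω.
Below node A the resistance is R2 + (R3‖R_L) = 4727 Ω, so V_A = 36.5 × 4727/5696 = 30.29 V.
Then V_B = V_A × (R3‖R_L)/(R2 + R3‖R_L) = 30.29 × 3980/4727 = 25.5 V.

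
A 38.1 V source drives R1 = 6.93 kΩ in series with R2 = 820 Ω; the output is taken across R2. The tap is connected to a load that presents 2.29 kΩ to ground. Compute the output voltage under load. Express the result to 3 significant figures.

The load sits in parallel with R2: R2‖R_L = (820 × 2290) / (820 + 2290) = 603.8 Ω.
V_out = 38.1 × 603.8 / (6930 + 603.8) = 38.1 × 603.8/7534 = 3.05 V.
(Unloaded it would have been 4.03 V.)

V_out ≈ 3.05 V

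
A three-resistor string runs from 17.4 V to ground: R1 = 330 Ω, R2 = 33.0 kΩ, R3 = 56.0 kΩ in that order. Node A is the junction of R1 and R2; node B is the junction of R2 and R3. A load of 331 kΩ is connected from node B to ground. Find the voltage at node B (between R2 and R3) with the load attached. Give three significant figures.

V ≈ 10.3 V

At node B, R3 is in parallel with the load: R3‖R_L = 47900 Ω.
Below node A the resistance is R2 + (R3‖R_L) = 80900 Ω, so V_A = 17.4 × 80900/81230 = 17.33 V.
Then V_B = V_A × (R3‖R_L)/(R2 + R3‖R_L) = 17.33 × 47900/80900 = 10.3 V.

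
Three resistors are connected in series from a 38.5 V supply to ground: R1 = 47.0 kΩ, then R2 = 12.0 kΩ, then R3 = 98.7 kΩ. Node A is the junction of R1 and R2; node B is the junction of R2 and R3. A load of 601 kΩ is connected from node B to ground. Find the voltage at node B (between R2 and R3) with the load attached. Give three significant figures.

At node B, R3 is in parallel with the load: R3‖R_L = 84.78 kΩ.
Below node A the resistance is R2 + (R3‖R_L) = 96.78 kΩ, so V_A = 38.5 × 96.78/143.8 = 25.91 V.
Then V_B = V_A × (R3‖R_L)/(R2 + R3‖R_L) = 25.91 × 84.78/96.78 = 22.7 V.

V ≈ 22.7 V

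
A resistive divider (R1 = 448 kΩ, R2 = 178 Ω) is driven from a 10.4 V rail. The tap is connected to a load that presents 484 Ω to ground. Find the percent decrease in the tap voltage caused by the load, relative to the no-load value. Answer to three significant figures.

The divider's output (Thévenin) resistance is R1‖R2 = 177.9 Ω.
Fractional drop under load = R_th/(R_th + R_L) = 177.9 / (177.9 + 484) = 0.2688.
So the output falls by 26.9 %.

26.9 %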